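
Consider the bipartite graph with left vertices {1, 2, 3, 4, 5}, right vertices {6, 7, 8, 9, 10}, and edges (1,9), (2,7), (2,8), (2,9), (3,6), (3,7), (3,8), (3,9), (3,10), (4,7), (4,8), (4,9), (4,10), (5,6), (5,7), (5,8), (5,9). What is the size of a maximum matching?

Step 1: List the neighbors of each left vertex:
  1: 9
  2: 7, 8, 9
  3: 6, 7, 8, 9, 10
  4: 7, 8, 9, 10
  5: 6, 7, 8, 9

Step 2: Greedily match left vertices, then look for augmenting paths:
  Match 1 -- 9
  Match 2 -- 7
  Match 3 -- 10
  Match 4 -- 8
  Match 5 -- 6
  No augmenting path remains.

Step 3: Verify this is maximum:
  Matching size 5 = min(|L|, |R|) = min(5, 5), which is an upper bound, so this matching is maximum.

Maximum matching: {(1,9), (2,7), (3,10), (4,8), (5,6)}
Size: 5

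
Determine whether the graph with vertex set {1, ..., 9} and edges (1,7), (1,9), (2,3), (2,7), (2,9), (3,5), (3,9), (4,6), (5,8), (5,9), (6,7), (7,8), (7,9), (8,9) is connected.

Step 1: Build adjacency list from edges:
  1: 7, 9
  2: 3, 7, 9
  3: 2, 5, 9
  4: 6
  5: 3, 8, 9
  6: 4, 7
  7: 1, 2, 6, 8, 9
  8: 5, 7, 9
  9: 1, 2, 3, 5, 7, 8

Step 2: Run BFS/DFS from vertex 1:
  Visited: {1, 7, 9, 2, 6, 8, 3, 5, 4}
  Reached 9 of 9 vertices

Step 3: All 9 vertices reached from vertex 1, so the graph is connected.
Answer: Yes, the graph is connected.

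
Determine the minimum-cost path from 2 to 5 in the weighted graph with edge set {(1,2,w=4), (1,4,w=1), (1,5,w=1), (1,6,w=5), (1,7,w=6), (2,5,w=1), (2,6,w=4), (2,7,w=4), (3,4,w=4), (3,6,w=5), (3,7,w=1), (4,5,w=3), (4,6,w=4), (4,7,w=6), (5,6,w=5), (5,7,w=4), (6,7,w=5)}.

Step 1: Build adjacency list with weights:
  1: 2(w=4), 4(w=1), 5(w=1), 6(w=5), 7(w=6)
  2: 1(w=4), 5(w=1), 6(w=4), 7(w=4)
  3: 4(w=4), 6(w=5), 7(w=1)
  4: 1(w=1), 3(w=4), 5(w=3), 6(w=4), 7(w=6)
  5: 1(w=1), 2(w=1), 4(w=3), 6(w=5), 7(w=4)
  6: 1(w=5), 2(w=4), 3(w=5), 4(w=4), 5(w=5), 7(w=5)
  7: 1(w=6), 2(w=4), 3(w=1), 4(w=6), 5(w=4), 6(w=5)

Step 2: Apply Dijkstra's algorithm from vertex 2:
  Visit vertex 2 (distance=0)
    Update dist[1] = 4
    Update dist[5] = 1
    Update dist[6] = 4
    Update dist[7] = 4
  Visit vertex 5 (distance=1)
    Update dist[1] = 2
    Update dist[4] = 4

Step 3: Shortest path: 2 -> 5
Total weight: 1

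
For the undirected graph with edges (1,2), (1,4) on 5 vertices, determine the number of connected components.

Step 1: Build adjacency list from edges:
  1: 2, 4
  2: 1
  3: (none)
  4: 1
  5: (none)

Step 2: Run BFS/DFS from vertex 1:
  Visited: {1, 2, 4}
  Reached 3 of 5 vertices

Step 3: Only 3 of 5 vertices reached. Graph is disconnected.
Connected components: {1, 2, 4}, {3}, {5}
Number of connected components: 3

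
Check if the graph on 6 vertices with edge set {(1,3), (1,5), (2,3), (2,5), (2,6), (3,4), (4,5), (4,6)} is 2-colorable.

Step 1: Attempt 2-coloring using BFS:
  Start at vertex 1, assign color 0
  Color vertex 3 with color 1 (neighbor of 1)
  Color vertex 5 with color 1 (neighbor of 1)
  Color vertex 2 with color 0 (neighbor of 3)
  Color vertex 4 with color 0 (neighbor of 3)
  Color vertex 6 with color 1 (neighbor of 2)

Step 2: 2-coloring succeeded. No conflicts found.
  Set A (color 0): {1, 2, 4}
  Set B (color 1): {3, 5, 6}

The graph is bipartite with partition {1, 2, 4}, {3, 5, 6}.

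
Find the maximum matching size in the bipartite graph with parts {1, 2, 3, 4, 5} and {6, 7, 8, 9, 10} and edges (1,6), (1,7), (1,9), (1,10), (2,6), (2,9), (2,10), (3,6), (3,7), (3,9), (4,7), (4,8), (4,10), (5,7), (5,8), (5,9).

Step 1: List the neighbors of each left vertex:
  1: 6, 7, 9, 10
  2: 6, 9, 10
  3: 6, 7, 9
  4: 7, 8, 10
  5: 7, 8, 9

Step 2: Greedily match left vertices, then look for augmenting paths:
  Match 1 -- 6
  Match 2 -- 9
  Match 3 -- 7
  Match 4 -- 10
  Match 5 -- 8
  No augmenting path remains.

Step 3: Verify this is maximum:
  Matching size 5 = min(|L|, |R|) = min(5, 5), which is an upper bound, so this matching is maximum.

Maximum matching: {(1,6), (2,9), (3,7), (4,10), (5,8)}
Size: 5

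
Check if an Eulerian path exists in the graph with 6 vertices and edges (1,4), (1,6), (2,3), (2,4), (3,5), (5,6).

Step 1: Find the degree of each vertex:
  deg(1) = 2
  deg(2) = 2
  deg(3) = 2
  deg(4) = 2
  deg(5) = 2
  deg(6) = 2

Step 2: Count vertices with odd degree:
  All vertices have even degree (0 odd-degree vertices)

Step 3: Apply Euler's theorem:
  - Eulerian circuit exists iff graph is connected and all vertices have even degree
  - Eulerian path exists iff graph is connected and has 0 or 2 odd-degree vertices

Graph is connected with 0 odd-degree vertices.
Both Eulerian circuit and Eulerian path exist.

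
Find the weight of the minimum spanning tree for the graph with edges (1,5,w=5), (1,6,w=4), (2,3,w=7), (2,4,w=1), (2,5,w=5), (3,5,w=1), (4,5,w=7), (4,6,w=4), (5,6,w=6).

Apply Kruskal's algorithm (sort edges by weight, add if no cycle):

Sorted edges by weight:
  (2,4) w=1
  (3,5) w=1
  (1,6) w=4
  (4,6) w=4
  (1,5) w=5
  (2,5) w=5
  (5,6) w=6
  (2,3) w=7
  (4,5) w=7

Add edge (2,4) w=1 -- no cycle. Running total: 1
Add edge (3,5) w=1 -- no cycle. Running total: 2
Add edge (1,6) w=4 -- no cycle. Running total: 6
Add edge (4,6) w=4 -- no cycle. Running total: 10
Add edge (1,5) w=5 -- no cycle. Running total: 15

MST edges: (2,4,w=1), (3,5,w=1), (1,6,w=4), (4,6,w=4), (1,5,w=5)
Total MST weight: 1 + 1 + 4 + 4 + 5 = 15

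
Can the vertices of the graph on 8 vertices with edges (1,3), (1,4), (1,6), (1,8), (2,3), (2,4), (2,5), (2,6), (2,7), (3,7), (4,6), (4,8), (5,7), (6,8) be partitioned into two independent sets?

Step 1: Attempt 2-coloring using BFS:
  Start at vertex 1, assign color 0
  Color vertex 3 with color 1 (neighbor of 1)
  Color vertex 4 with color 1 (neighbor of 1)
  Color vertex 6 with color 1 (neighbor of 1)
  Color vertex 8 with color 1 (neighbor of 1)
  Color vertex 2 with color 0 (neighbor of 3)
  Color vertex 7 with color 0 (neighbor of 3)

Step 2: Conflict found! Vertices 4 and 6 are adjacent but have the same color.
This means the graph contains an odd cycle.

The graph is NOT bipartite.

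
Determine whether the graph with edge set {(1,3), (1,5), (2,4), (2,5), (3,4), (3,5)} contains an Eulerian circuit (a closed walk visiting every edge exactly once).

Step 1: Find the degree of each vertex:
  deg(1) = 2
  deg(2) = 2
  deg(3) = 3
  deg(4) = 2
  deg(5) = 3

Step 2: Count vertices with odd degree:
  Odd-degree vertices: 3, 5 (2 total)

Step 3: Apply Euler's theorem:
  - Eulerian circuit exists iff graph is connected and all vertices have even degree
  - Eulerian path exists iff graph is connected and has 0 or 2 odd-degree vertices

Graph is connected with exactly 2 odd-degree vertices (3, 5).
Eulerian path exists (starting and ending at the odd-degree vertices), but no Eulerian circuit.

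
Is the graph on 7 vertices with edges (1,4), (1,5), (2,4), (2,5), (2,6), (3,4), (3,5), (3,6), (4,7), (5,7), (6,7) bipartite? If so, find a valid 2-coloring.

Step 1: Attempt 2-coloring using BFS:
  Start at vertex 1, assign color 0
  Color vertex 4 with color 1 (neighbor of 1)
  Color vertex 5 with color 1 (neighbor of 1)
  Color vertex 2 with color 0 (neighbor of 4)
  Color vertex 3 with color 0 (neighbor of 4)
  Color vertex 7 with color 0 (neighbor of 4)
  Color vertex 6 with color 1 (neighbor of 2)

Step 2: 2-coloring succeeded. No conflicts found.
  Set A (color 0): {1, 2, 3, 7}
  Set B (color 1): {4, 5, 6}

The graph is bipartite with partition {1, 2, 3, 7}, {4, 5, 6}.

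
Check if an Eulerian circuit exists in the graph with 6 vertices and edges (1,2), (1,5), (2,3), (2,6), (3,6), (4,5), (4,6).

Step 1: Find the degree of each vertex:
  deg(1) = 2
  deg(2) = 3
  deg(3) = 2
  deg(4) = 2
  deg(5) = 2
  deg(6) = 3

Step 2: Count vertices with odd degree:
  Odd-degree vertices: 2, 6 (2 total)

Step 3: Apply Euler's theorem:
  - Eulerian circuit exists iff graph is connected and all vertices have even degree
  - Eulerian path exists iff graph is connected and has 0 or 2 odd-degree vertices

Graph is connected with exactly 2 odd-degree vertices (2, 6).
Eulerian path exists (starting and ending at the odd-degree vertices), but no Eulerian circuit.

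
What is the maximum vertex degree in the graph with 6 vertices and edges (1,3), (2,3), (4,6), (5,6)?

Step 1: Count edges incident to each vertex:
  deg(1) = 1 (neighbors: 3)
  deg(2) = 1 (neighbors: 3)
  deg(3) = 2 (neighbors: 1, 2)
  deg(4) = 1 (neighbors: 6)
  deg(5) = 1 (neighbors: 6)
  deg(6) = 2 (neighbors: 4, 5)

Step 2: Find maximum:
  max(1, 1, 2, 1, 1, 2) = 2 (vertex 3)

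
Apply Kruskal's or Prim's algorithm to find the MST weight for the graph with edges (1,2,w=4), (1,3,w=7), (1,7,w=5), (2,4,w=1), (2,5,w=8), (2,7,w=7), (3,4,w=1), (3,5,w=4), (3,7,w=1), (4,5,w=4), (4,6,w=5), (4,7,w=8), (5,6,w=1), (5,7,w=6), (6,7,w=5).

Apply Kruskal's algorithm (sort edges by weight, add if no cycle):

Sorted edges by weight:
  (2,4) w=1
  (3,4) w=1
  (3,7) w=1
  (5,6) w=1
  (1,2) w=4
  (3,5) w=4
  (4,5) w=4
  (1,7) w=5
  (4,6) w=5
  (6,7) w=5
  (5,7) w=6
  (1,3) w=7
  (2,7) w=7
  (2,5) w=8
  (4,7) w=8

Add edge (2,4) w=1 -- no cycle. Running total: 1
Add edge (3,4) w=1 -- no cycle. Running total: 2
Add edge (3,7) w=1 -- no cycle. Running total: 3
Add edge (5,6) w=1 -- no cycle. Running total: 4
Add edge (1,2) w=4 -- no cycle. Running total: 8
Add edge (3,5) w=4 -- no cycle. Running total: 12

MST edges: (2,4,w=1), (3,4,w=1), (3,7,w=1), (5,6,w=1), (1,2,w=4), (3,5,w=4)
Total MST weight: 1 + 1 + 1 + 1 + 4 + 4 = 12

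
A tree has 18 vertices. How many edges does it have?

A tree on n vertices always has exactly n - 1 edges.
For n = 18: edges = 18 - 1 = 17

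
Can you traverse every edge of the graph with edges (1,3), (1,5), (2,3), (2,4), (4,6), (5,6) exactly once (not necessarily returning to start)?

Step 1: Find the degree of each vertex:
  deg(1) = 2
  deg(2) = 2
  deg(3) = 2
  deg(4) = 2
  deg(5) = 2
  deg(6) = 2

Step 2: Count vertices with odd degree:
  All vertices have even degree (0 odd-degree vertices)

Step 3: Apply Euler's theorem:
  - Eulerian circuit exists iff graph is connected and all vertices have even degree
  - Eulerian path exists iff graph is connected and has 0 or 2 odd-degree vertices

Graph is connected with 0 odd-degree vertices.
Both Eulerian circuit and Eulerian path exist.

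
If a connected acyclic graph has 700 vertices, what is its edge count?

A tree on n vertices always has exactly n - 1 edges.
For n = 700: edges = 700 - 1 = 699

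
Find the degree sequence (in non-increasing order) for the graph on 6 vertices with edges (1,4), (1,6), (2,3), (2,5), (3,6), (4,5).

Step 1: Count edges incident to each vertex:
  deg(1) = 2 (neighbors: 4, 6)
  deg(2) = 2 (neighbors: 3, 5)
  deg(3) = 2 (neighbors: 2, 6)
  deg(4) = 2 (neighbors: 1, 5)
  deg(5) = 2 (neighbors: 2, 4)
  deg(6) = 2 (neighbors: 1, 3)

Step 2: Sort degrees in non-increasing order:
  Degrees: [2, 2, 2, 2, 2, 2] -> sorted: [2, 2, 2, 2, 2, 2]

Degree sequence: [2, 2, 2, 2, 2, 2]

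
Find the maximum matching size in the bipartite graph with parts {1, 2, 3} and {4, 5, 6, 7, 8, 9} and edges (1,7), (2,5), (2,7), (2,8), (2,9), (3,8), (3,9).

Step 1: List the neighbors of each left vertex:
  1: 7
  2: 5, 7, 8, 9
  3: 8, 9

Step 2: Greedily match left vertices, then look for augmenting paths:
  Match 1 -- 7
  Match 2 -- 5
  Match 3 -- 8
  No augmenting path remains.

Step 3: Verify this is maximum:
  Matching size 3 = min(|L|, |R|) = min(3, 6), which is an upper bound, so this matching is maximum.

Maximum matching: {(1,7), (2,5), (3,8)}
Size: 3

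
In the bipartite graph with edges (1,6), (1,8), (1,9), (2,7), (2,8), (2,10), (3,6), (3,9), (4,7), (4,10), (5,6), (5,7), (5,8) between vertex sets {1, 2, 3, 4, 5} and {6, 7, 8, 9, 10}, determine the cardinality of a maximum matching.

Step 1: List the neighbors of each left vertex:
  1: 6, 8, 9
  2: 7, 8, 10
  3: 6, 9
  4: 7, 10
  5: 6, 7, 8

Step 2: Greedily match left vertices, then look for augmenting paths:
  Match 1 -- 6
  Match 2 -- 7
  Match 3 -- 9
  Match 4 -- 10
  Match 5 -- 8
  No augmenting path remains.

Step 3: Verify this is maximum:
  Matching size 5 = min(|L|, |R|) = min(5, 5), which is an upper bound, so this matching is maximum.

Maximum matching: {(1,6), (2,7), (3,9), (4,10), (5,8)}
Size: 5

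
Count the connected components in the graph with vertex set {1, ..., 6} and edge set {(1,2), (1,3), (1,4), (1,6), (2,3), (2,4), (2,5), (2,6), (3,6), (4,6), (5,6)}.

Step 1: Build adjacency list from edges:
  1: 2, 3, 4, 6
  2: 1, 3, 4, 5, 6
  3: 1, 2, 6
  4: 1, 2, 6
  5: 2, 6
  6: 1, 2, 3, 4, 5

Step 2: Run BFS/DFS from vertex 1:
  Visited: {1, 2, 3, 4, 6, 5}
  Reached 6 of 6 vertices

Step 3: All 6 vertices reached from vertex 1, so the graph is connected.
Number of connected components: 1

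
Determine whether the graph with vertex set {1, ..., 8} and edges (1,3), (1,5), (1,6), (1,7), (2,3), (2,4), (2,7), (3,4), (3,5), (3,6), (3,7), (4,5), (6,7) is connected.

Step 1: Build adjacency list from edges:
  1: 3, 5, 6, 7
  2: 3, 4, 7
  3: 1, 2, 4, 5, 6, 7
  4: 2, 3, 5
  5: 1, 3, 4
  6: 1, 3, 7
  7: 1, 2, 3, 6
  8: (none)

Step 2: Run BFS/DFS from vertex 1:
  Visited: {1, 3, 5, 6, 7, 2, 4}
  Reached 7 of 8 vertices

Step 3: Only 7 of 8 vertices reached. Graph is disconnected.
Connected components: {1, 2, 3, 4, 5, 6, 7}, {8}
Answer: No, the graph is not connected (2 components).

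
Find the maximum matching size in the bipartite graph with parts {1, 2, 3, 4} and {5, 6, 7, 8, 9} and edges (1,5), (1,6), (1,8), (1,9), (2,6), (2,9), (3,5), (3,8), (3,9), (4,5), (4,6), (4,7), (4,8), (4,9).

Step 1: List the neighbors of each left vertex:
  1: 5, 6, 8, 9
  2: 6, 9
  3: 5, 8, 9
  4: 5, 6, 7, 8, 9

Step 2: Greedily match left vertices, then look for augmenting paths:
  Match 1 -- 5
  Match 2 -- 6
  Match 3 -- 8
  Match 4 -- 7
  No augmenting path remains.

Step 3: Verify this is maximum:
  Matching size 4 = min(|L|, |R|) = min(4, 5), which is an upper bound, so this matching is maximum.

Maximum matching: {(1,5), (2,6), (3,8), (4,7)}
Size: 4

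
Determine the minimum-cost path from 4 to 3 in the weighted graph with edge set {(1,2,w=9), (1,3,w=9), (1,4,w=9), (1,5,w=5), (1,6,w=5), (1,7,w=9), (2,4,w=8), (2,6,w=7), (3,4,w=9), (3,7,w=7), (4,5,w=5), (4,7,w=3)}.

Step 1: Build adjacency list with weights:
  1: 2(w=9), 3(w=9), 4(w=9), 5(w=5), 6(w=5), 7(w=9)
  2: 1(w=9), 4(w=8), 6(w=7)
  3: 1(w=9), 4(w=9), 7(w=7)
  4: 1(w=9), 2(w=8), 3(w=9), 5(w=5), 7(w=3)
  5: 1(w=5), 4(w=5)
  6: 1(w=5), 2(w=7)
  7: 1(w=9), 3(w=7), 4(w=3)

Step 2: Apply Dijkstra's algorithm from vertex 4:
  Visit vertex 4 (distance=0)
    Update dist[1] = 9
    Update dist[2] = 8
    Update dist[3] = 9
    Update dist[5] = 5
    Update dist[7] = 3
  Visit vertex 7 (distance=3)
  Visit vertex 5 (distance=5)
  Visit vertex 2 (distance=8)
    Update dist[6] = 15
  Visit vertex 1 (distance=9)
    Update dist[6] = 14
  Visit vertex 3 (distance=9)

Step 3: Shortest path: 4 -> 3
Total weight: 9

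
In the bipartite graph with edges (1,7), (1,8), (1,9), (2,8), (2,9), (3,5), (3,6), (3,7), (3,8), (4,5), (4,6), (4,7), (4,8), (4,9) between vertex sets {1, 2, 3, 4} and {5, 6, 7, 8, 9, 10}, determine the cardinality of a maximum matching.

Step 1: List the neighbors of each left vertex:
  1: 7, 8, 9
  2: 8, 9
  3: 5, 6, 7, 8
  4: 5, 6, 7, 8, 9

Step 2: Greedily match left vertices, then look for augmenting paths:
  Match 1 -- 7
  Match 2 -- 8
  Match 3 -- 5
  Match 4 -- 6
  No augmenting path remains.

Step 3: Verify this is maximum:
  Matching size 4 = min(|L|, |R|) = min(4, 6), which is an upper bound, so this matching is maximum.

Maximum matching: {(1,7), (2,8), (3,5), (4,6)}
Size: 4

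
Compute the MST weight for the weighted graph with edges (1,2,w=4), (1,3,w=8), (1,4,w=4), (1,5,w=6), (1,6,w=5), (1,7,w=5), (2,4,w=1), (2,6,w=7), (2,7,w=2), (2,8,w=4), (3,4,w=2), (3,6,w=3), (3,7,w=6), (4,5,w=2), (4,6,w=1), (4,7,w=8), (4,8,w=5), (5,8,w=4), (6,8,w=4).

Apply Kruskal's algorithm (sort edges by weight, add if no cycle):

Sorted edges by weight:
  (2,4) w=1
  (4,6) w=1
  (2,7) w=2
  (3,4) w=2
  (4,5) w=2
  (3,6) w=3
  (1,4) w=4
  (1,2) w=4
  (2,8) w=4
  (5,8) w=4
  (6,8) w=4
  (1,6) w=5
  (1,7) w=5
  (4,8) w=5
  (1,5) w=6
  (3,7) w=6
  (2,6) w=7
  (1,3) w=8
  (4,7) w=8

Add edge (2,4) w=1 -- no cycle. Running total: 1
Add edge (4,6) w=1 -- no cycle. Running total: 2
Add edge (2,7) w=2 -- no cycle. Running total: 4
Add edge (3,4) w=2 -- no cycle. Running total: 6
Add edge (4,5) w=2 -- no cycle. Running total: 8
Skip edge (3,6) w=3 -- would create cycle
Add edge (1,4) w=4 -- no cycle. Running total: 12
Skip edge (1,2) w=4 -- would create cycle
Add edge (2,8) w=4 -- no cycle. Running total: 16

MST edges: (2,4,w=1), (4,6,w=1), (2,7,w=2), (3,4,w=2), (4,5,w=2), (1,4,w=4), (2,8,w=4)
Total MST weight: 1 + 1 + 2 + 2 + 2 + 4 + 4 = 16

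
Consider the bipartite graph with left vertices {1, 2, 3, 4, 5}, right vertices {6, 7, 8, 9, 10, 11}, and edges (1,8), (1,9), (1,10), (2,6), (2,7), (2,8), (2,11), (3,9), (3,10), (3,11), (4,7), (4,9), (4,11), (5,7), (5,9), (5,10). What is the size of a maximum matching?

Step 1: List the neighbors of each left vertex:
  1: 8, 9, 10
  2: 6, 7, 8, 11
  3: 9, 10, 11
  4: 7, 9, 11
  5: 7, 9, 10

Step 2: Greedily match left vertices, then look for augmenting paths:
  Match 1 -- 8
  Match 2 -- 6
  Match 3 -- 9
  Match 4 -- 7
  Match 5 -- 10
  No augmenting path remains.

Step 3: Verify this is maximum:
  Matching size 5 = min(|L|, |R|) = min(5, 6), which is an upper bound, so this matching is maximum.

Maximum matching: {(1,8), (2,6), (3,9), (4,7), (5,10)}
Size: 5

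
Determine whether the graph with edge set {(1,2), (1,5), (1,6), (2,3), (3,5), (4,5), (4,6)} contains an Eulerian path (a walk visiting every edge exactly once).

Step 1: Find the degree of each vertex:
  deg(1) = 3
  deg(2) = 2
  deg(3) = 2
  deg(4) = 2
  deg(5) = 3
  deg(6) = 2

Step 2: Count vertices with odd degree:
  Odd-degree vertices: 1, 5 (2 total)

Step 3: Apply Euler's theorem:
  - Eulerian circuit exists iff graph is connected and all vertices have even degree
  - Eulerian path exists iff graph is connected and has 0 or 2 odd-degree vertices

Graph is connected with exactly 2 odd-degree vertices (1, 5).
Eulerian path exists (starting and ending at the odd-degree vertices), but no Eulerian circuit.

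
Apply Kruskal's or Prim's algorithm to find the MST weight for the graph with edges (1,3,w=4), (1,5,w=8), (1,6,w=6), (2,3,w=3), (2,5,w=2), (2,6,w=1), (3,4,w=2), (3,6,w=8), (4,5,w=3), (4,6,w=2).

Apply Kruskal's algorithm (sort edges by weight, add if no cycle):

Sorted edges by weight:
  (2,6) w=1
  (2,5) w=2
  (3,4) w=2
  (4,6) w=2
  (2,3) w=3
  (4,5) w=3
  (1,3) w=4
  (1,6) w=6
  (1,5) w=8
  (3,6) w=8

Add edge (2,6) w=1 -- no cycle. Running total: 1
Add edge (2,5) w=2 -- no cycle. Running total: 3
Add edge (3,4) w=2 -- no cycle. Running total: 5
Add edge (4,6) w=2 -- no cycle. Running total: 7
Skip edge (2,3) w=3 -- would create cycle
Skip edge (4,5) w=3 -- would create cycle
Add edge (1,3) w=4 -- no cycle. Running total: 11

MST edges: (2,6,w=1), (2,5,w=2), (3,4,w=2), (4,6,w=2), (1,3,w=4)
Total MST weight: 1 + 2 + 2 + 2 + 4 = 11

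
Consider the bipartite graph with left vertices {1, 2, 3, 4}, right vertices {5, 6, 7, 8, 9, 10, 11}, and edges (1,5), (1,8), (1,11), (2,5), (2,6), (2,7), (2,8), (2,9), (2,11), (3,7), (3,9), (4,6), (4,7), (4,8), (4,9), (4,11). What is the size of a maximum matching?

Step 1: List the neighbors of each left vertex:
  1: 5, 8, 11
  2: 5, 6, 7, 8, 9, 11
  3: 7, 9
  4: 6, 7, 8, 9, 11

Step 2: Greedily match left vertices, then look for augmenting paths:
  Match 1 -- 5
  Match 2 -- 6
  Match 3 -- 7
  Match 4 -- 8
  No augmenting path remains.

Step 3: Verify this is maximum:
  Matching size 4 = min(|L|, |R|) = min(4, 7), which is an upper bound, so this matching is maximum.

Maximum matching: {(1,5), (2,6), (3,7), (4,8)}
Size: 4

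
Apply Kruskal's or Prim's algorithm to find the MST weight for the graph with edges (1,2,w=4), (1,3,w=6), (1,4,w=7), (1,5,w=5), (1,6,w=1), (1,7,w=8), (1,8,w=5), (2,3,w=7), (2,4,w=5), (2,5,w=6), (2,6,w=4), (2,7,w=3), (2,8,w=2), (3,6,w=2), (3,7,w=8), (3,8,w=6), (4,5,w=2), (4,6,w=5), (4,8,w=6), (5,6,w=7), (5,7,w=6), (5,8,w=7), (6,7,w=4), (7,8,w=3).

Apply Kruskal's algorithm (sort edges by weight, add if no cycle):

Sorted edges by weight:
  (1,6) w=1
  (2,8) w=2
  (3,6) w=2
  (4,5) w=2
  (2,7) w=3
  (7,8) w=3
  (1,2) w=4
  (2,6) w=4
  (6,7) w=4
  (1,5) w=5
  (1,8) w=5
  (2,4) w=5
  (4,6) w=5
  (1,3) w=6
  (2,5) w=6
  (3,8) w=6
  (4,8) w=6
  (5,7) w=6
  (1,4) w=7
  (2,3) w=7
  (5,6) w=7
  (5,8) w=7
  (1,7) w=8
  (3,7) w=8

Add edge (1,6) w=1 -- no cycle. Running total: 1
Add edge (2,8) w=2 -- no cycle. Running total: 3
Add edge (3,6) w=2 -- no cycle. Running total: 5
Add edge (4,5) w=2 -- no cycle. Running total: 7
Add edge (2,7) w=3 -- no cycle. Running total: 10
Skip edge (7,8) w=3 -- would create cycle
Add edge (1,2) w=4 -- no cycle. Running total: 14
Skip edge (2,6) w=4 -- would create cycle
Skip edge (6,7) w=4 -- would create cycle
Add edge (1,5) w=5 -- no cycle. Running total: 19

MST edges: (1,6,w=1), (2,8,w=2), (3,6,w=2), (4,5,w=2), (2,7,w=3), (1,2,w=4), (1,5,w=5)
Total MST weight: 1 + 2 + 2 + 2 + 3 + 4 + 5 = 19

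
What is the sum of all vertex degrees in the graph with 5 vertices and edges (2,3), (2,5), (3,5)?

Step 1: Count edges incident to each vertex:
  deg(1) = 0 (neighbors: none)
  deg(2) = 2 (neighbors: 3, 5)
  deg(3) = 2 (neighbors: 2, 5)
  deg(4) = 0 (neighbors: none)
  deg(5) = 2 (neighbors: 2, 3)

Step 2: Sum all degrees:
  0 + 2 + 2 + 0 + 2 = 6

Verification: sum of degrees = 2 * |E| = 2 * 3 = 6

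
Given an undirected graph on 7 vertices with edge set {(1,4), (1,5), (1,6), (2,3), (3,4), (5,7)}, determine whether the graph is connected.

Step 1: Build adjacency list from edges:
  1: 4, 5, 6
  2: 3
  3: 2, 4
  4: 1, 3
  5: 1, 7
  6: 1
  7: 5

Step 2: Run BFS/DFS from vertex 1:
  Visited: {1, 4, 5, 6, 3, 7, 2}
  Reached 7 of 7 vertices

Step 3: All 7 vertices reached from vertex 1, so the graph is connected.
Answer: Yes, the graph is connected.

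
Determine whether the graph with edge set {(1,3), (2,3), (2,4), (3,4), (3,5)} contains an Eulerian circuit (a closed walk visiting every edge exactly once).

Step 1: Find the degree of each vertex:
  deg(1) = 1
  deg(2) = 2
  deg(3) = 4
  deg(4) = 2
  deg(5) = 1

Step 2: Count vertices with odd degree:
  Odd-degree vertices: 1, 5 (2 total)

Step 3: Apply Euler's theorem:
  - Eulerian circuit exists iff graph is connected and all vertices have even degree
  - Eulerian path exists iff graph is connected and has 0 or 2 odd-degree vertices

Graph is connected with exactly 2 odd-degree vertices (1, 5).
Eulerian path exists (starting and ending at the odd-degree vertices), but no Eulerian circuit.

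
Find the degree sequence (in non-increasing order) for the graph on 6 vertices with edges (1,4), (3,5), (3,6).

Step 1: Count edges incident to each vertex:
  deg(1) = 1 (neighbors: 4)
  deg(2) = 0 (neighbors: none)
  deg(3) = 2 (neighbors: 5, 6)
  deg(4) = 1 (neighbors: 1)
  deg(5) = 1 (neighbors: 3)
  deg(6) = 1 (neighbors: 3)

Step 2: Sort degrees in non-increasing order:
  Degrees: [1, 0, 2, 1, 1, 1] -> sorted: [2, 1, 1, 1, 1, 0]

Degree sequence: [2, 1, 1, 1, 1, 0]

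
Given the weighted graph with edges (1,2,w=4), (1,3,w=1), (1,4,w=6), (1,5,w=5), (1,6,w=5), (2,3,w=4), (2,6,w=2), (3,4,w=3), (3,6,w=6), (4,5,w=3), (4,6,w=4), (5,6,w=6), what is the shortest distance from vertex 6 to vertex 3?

Step 1: Build adjacency list with weights:
  1: 2(w=4), 3(w=1), 4(w=6), 5(w=5), 6(w=5)
  2: 1(w=4), 3(w=4), 6(w=2)
  3: 1(w=1), 2(w=4), 4(w=3), 6(w=6)
  4: 1(w=6), 3(w=3), 5(w=3), 6(w=4)
  5: 1(w=5), 4(w=3), 6(w=6)
  6: 1(w=5), 2(w=2), 3(w=6), 4(w=4), 5(w=6)

Step 2: Apply Dijkstra's algorithm from vertex 6:
  Visit vertex 6 (distance=0)
    Update dist[1] = 5
    Update dist[2] = 2
    Update dist[3] = 6
    Update dist[4] = 4
    Update dist[5] = 6
  Visit vertex 2 (distance=2)
  Visit vertex 4 (distance=4)
  Visit vertex 1 (distance=5)
  Visit vertex 3 (distance=6)

Step 3: Shortest path: 6 -> 3
Total weight: 6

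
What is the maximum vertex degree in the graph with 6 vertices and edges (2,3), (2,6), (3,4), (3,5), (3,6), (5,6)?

Step 1: Count edges incident to each vertex:
  deg(1) = 0 (neighbors: none)
  deg(2) = 2 (neighbors: 3, 6)
  deg(3) = 4 (neighbors: 2, 4, 5, 6)
  deg(4) = 1 (neighbors: 3)
  deg(5) = 2 (neighbors: 3, 6)
  deg(6) = 3 (neighbors: 2, 3, 5)

Step 2: Find maximum:
  max(0, 2, 4, 1, 2, 3) = 4 (vertex 3)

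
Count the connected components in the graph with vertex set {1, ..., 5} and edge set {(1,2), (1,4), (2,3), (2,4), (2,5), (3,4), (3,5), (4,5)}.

Step 1: Build adjacency list from edges:
  1: 2, 4
  2: 1, 3, 4, 5
  3: 2, 4, 5
  4: 1, 2, 3, 5
  5: 2, 3, 4

Step 2: Run BFS/DFS from vertex 1:
  Visited: {1, 2, 4, 3, 5}
  Reached 5 of 5 vertices

Step 3: All 5 vertices reached from vertex 1, so the graph is connected.
Number of connected components: 1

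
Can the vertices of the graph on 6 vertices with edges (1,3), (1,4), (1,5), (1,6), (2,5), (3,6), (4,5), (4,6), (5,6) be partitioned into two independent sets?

Step 1: Attempt 2-coloring using BFS:
  Start at vertex 1, assign color 0
  Color vertex 3 with color 1 (neighbor of 1)
  Color vertex 4 with color 1 (neighbor of 1)
  Color vertex 5 with color 1 (neighbor of 1)
  Color vertex 6 with color 1 (neighbor of 1)

Step 2: Conflict found! Vertices 3 and 6 are adjacent but have the same color.
This means the graph contains an odd cycle.

The graph is NOT bipartite.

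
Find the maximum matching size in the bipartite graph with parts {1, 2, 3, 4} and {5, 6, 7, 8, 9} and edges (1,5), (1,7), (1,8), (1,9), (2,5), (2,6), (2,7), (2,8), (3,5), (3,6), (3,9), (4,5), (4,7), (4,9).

Step 1: List the neighbors of each left vertex:
  1: 5, 7, 8, 9
  2: 5, 6, 7, 8
  3: 5, 6, 9
  4: 5, 7, 9

Step 2: Greedily match left vertices, then look for augmenting paths:
  Match 1 -- 5
  Match 2 -- 6
  Match 3 -- 9
  Match 4 -- 7
  No augmenting path remains.

Step 3: Verify this is maximum:
  Matching size 4 = min(|L|, |R|) = min(4, 5), which is an upper bound, so this matching is maximum.

Maximum matching: {(1,5), (2,6), (3,9), (4,7)}
Size: 4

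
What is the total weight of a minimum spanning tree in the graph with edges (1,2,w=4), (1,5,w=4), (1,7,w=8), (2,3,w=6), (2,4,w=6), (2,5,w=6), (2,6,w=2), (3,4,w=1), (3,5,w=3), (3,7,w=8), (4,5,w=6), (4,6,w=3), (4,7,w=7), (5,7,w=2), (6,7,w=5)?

Apply Kruskal's algorithm (sort edges by weight, add if no cycle):

Sorted edges by weight:
  (3,4) w=1
  (2,6) w=2
  (5,7) w=2
  (3,5) w=3
  (4,6) w=3
  (1,2) w=4
  (1,5) w=4
  (6,7) w=5
  (2,4) w=6
  (2,3) w=6
  (2,5) w=6
  (4,5) w=6
  (4,7) w=7
  (1,7) w=8
  (3,7) w=8

Add edge (3,4) w=1 -- no cycle. Running total: 1
Add edge (2,6) w=2 -- no cycle. Running total: 3
Add edge (5,7) w=2 -- no cycle. Running total: 5
Add edge (3,5) w=3 -- no cycle. Running total: 8
Add edge (4,6) w=3 -- no cycle. Running total: 11
Add edge (1,2) w=4 -- no cycle. Running total: 15

MST edges: (3,4,w=1), (2,6,w=2), (5,7,w=2), (3,5,w=3), (4,6,w=3), (1,2,w=4)
Total MST weight: 1 + 2 + 2 + 3 + 3 + 4 = 15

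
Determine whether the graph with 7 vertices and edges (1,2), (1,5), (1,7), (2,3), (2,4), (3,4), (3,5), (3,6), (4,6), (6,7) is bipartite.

Step 1: Attempt 2-coloring using BFS:
  Start at vertex 1, assign color 0
  Color vertex 2 with color 1 (neighbor of 1)
  Color vertex 5 with color 1 (neighbor of 1)
  Color vertex 7 with color 1 (neighbor of 1)
  Color vertex 3 with color 0 (neighbor of 2)
  Color vertex 4 with color 0 (neighbor of 2)
  Color vertex 6 with color 0 (neighbor of 7)

Step 2: Conflict found! Vertices 3 and 4 are adjacent but have the same color.
This means the graph contains an odd cycle.

The graph is NOT bipartite.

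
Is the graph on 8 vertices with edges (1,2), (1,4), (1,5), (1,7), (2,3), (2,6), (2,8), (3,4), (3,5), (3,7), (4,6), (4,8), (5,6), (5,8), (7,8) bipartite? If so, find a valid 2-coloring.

Step 1: Attempt 2-coloring using BFS:
  Start at vertex 1, assign color 0
  Color vertex 2 with color 1 (neighbor of 1)
  Color vertex 4 with color 1 (neighbor of 1)
  Color vertex 5 with color 1 (neighbor of 1)
  Color vertex 7 with color 1 (neighbor of 1)
  Color vertex 3 with color 0 (neighbor of 2)
  Color vertex 6 with color 0 (neighbor of 2)
  Color vertex 8 with color 0 (neighbor of 2)

Step 2: 2-coloring succeeded. No conflicts found.
  Set A (color 0): {1, 3, 6, 8}
  Set B (color 1): {2, 4, 5, 7}

The graph is bipartite with partition {1, 3, 6, 8}, {2, 4, 5, 7}.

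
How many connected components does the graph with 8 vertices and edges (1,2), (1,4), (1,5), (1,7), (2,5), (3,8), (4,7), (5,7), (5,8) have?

Step 1: Build adjacency list from edges:
  1: 2, 4, 5, 7
  2: 1, 5
  3: 8
  4: 1, 7
  5: 1, 2, 7, 8
  6: (none)
  7: 1, 4, 5
  8: 3, 5

Step 2: Run BFS/DFS from vertex 1:
  Visited: {1, 2, 4, 5, 7, 8, 3}
  Reached 7 of 8 vertices

Step 3: Only 7 of 8 vertices reached. Graph is disconnected.
Connected components: {1, 2, 3, 4, 5, 7, 8}, {6}
Number of connected components: 2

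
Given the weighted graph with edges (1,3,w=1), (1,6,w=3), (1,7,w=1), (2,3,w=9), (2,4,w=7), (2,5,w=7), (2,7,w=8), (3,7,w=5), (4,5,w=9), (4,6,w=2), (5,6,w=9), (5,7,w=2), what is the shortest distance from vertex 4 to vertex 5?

Step 1: Build adjacency list with weights:
  1: 3(w=1), 6(w=3), 7(w=1)
  2: 3(w=9), 4(w=7), 5(w=7), 7(w=8)
  3: 1(w=1), 2(w=9), 7(w=5)
  4: 2(w=7), 5(w=9), 6(w=2)
  5: 2(w=7), 4(w=9), 6(w=9), 7(w=2)
  6: 1(w=3), 4(w=2), 5(w=9)
  7: 1(w=1), 2(w=8), 3(w=5), 5(w=2)

Step 2: Apply Dijkstra's algorithm from vertex 4:
  Visit vertex 4 (distance=0)
    Update dist[2] = 7
    Update dist[5] = 9
    Update dist[6] = 2
  Visit vertex 6 (distance=2)
    Update dist[1] = 5
  Visit vertex 1 (distance=5)
    Update dist[3] = 6
    Update dist[7] = 6
  Visit vertex 3 (distance=6)
  Visit vertex 7 (distance=6)
    Update dist[5] = 8
  Visit vertex 2 (distance=7)
  Visit vertex 5 (distance=8)

Step 3: Shortest path: 4 -> 6 -> 1 -> 7 -> 5
Total weight: 2 + 3 + 1 + 2 = 8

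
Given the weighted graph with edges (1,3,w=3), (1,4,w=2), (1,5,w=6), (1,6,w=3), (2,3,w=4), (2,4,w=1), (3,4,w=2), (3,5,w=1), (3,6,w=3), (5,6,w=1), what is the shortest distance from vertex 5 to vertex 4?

Step 1: Build adjacency list with weights:
  1: 3(w=3), 4(w=2), 5(w=6), 6(w=3)
  2: 3(w=4), 4(w=1)
  3: 1(w=3), 2(w=4), 4(w=2), 5(w=1), 6(w=3)
  4: 1(w=2), 2(w=1), 3(w=2)
  5: 1(w=6), 3(w=1), 6(w=1)
  6: 1(w=3), 3(w=3), 5(w=1)

Step 2: Apply Dijkstra's algorithm from vertex 5:
  Visit vertex 5 (distance=0)
    Update dist[1] = 6
    Update dist[3] = 1
    Update dist[6] = 1
  Visit vertex 3 (distance=1)
    Update dist[1] = 4
    Update dist[2] = 5
    Update dist[4] = 3
  Visit vertex 6 (distance=1)
  Visit vertex 4 (distance=3)
    Update dist[2] = 4

Step 3: Shortest path: 5 -> 3 -> 4
Total weight: 1 + 2 = 3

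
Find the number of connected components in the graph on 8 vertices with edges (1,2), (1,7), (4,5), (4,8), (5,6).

Step 1: Build adjacency list from edges:
  1: 2, 7
  2: 1
  3: (none)
  4: 5, 8
  5: 4, 6
  6: 5
  7: 1
  8: 4

Step 2: Run BFS/DFS from vertex 1:
  Visited: {1, 2, 7}
  Reached 3 of 8 vertices

Step 3: Only 3 of 8 vertices reached. Graph is disconnected.
Connected components: {1, 2, 7}, {3}, {4, 5, 6, 8}
Number of connected components: 3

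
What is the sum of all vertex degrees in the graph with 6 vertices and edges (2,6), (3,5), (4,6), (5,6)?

Step 1: Count edges incident to each vertex:
  deg(1) = 0 (neighbors: none)
  deg(2) = 1 (neighbors: 6)
  deg(3) = 1 (neighbors: 5)
  deg(4) = 1 (neighbors: 6)
  deg(5) = 2 (neighbors: 3, 6)
  deg(6) = 3 (neighbors: 2, 4, 5)

Step 2: Sum all degrees:
  0 + 1 + 1 + 1 + 2 + 3 = 8

Verification: sum of degrees = 2 * |E| = 2 * 4 = 8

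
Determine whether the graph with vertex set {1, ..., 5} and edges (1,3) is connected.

Step 1: Build adjacency list from edges:
  1: 3
  2: (none)
  3: 1
  4: (none)
  5: (none)

Step 2: Run BFS/DFS from vertex 1:
  Visited: {1, 3}
  Reached 2 of 5 vertices

Step 3: Only 2 of 5 vertices reached. Graph is disconnected.
Connected components: {1, 3}, {2}, {4}, {5}
Answer: No, the graph is not connected (4 components).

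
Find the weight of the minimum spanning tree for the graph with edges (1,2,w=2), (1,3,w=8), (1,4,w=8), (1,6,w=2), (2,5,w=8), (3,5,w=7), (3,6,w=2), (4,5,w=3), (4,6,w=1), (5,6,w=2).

Apply Kruskal's algorithm (sort edges by weight, add if no cycle):

Sorted edges by weight:
  (4,6) w=1
  (1,2) w=2
  (1,6) w=2
  (3,6) w=2
  (5,6) w=2
  (4,5) w=3
  (3,5) w=7
  (1,3) w=8
  (1,4) w=8
  (2,5) w=8

Add edge (4,6) w=1 -- no cycle. Running total: 1
Add edge (1,2) w=2 -- no cycle. Running total: 3
Add edge (1,6) w=2 -- no cycle. Running total: 5
Add edge (3,6) w=2 -- no cycle. Running total: 7
Add edge (5,6) w=2 -- no cycle. Running total: 9

MST edges: (4,6,w=1), (1,2,w=2), (1,6,w=2), (3,6,w=2), (5,6,w=2)
Total MST weight: 1 + 2 + 2 + 2 + 2 = 9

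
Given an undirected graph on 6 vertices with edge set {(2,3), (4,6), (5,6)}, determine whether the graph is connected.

Step 1: Build adjacency list from edges:
  1: (none)
  2: 3
  3: 2
  4: 6
  5: 6
  6: 4, 5

Step 2: Run BFS/DFS from vertex 1:
  Visited: {1}
  Reached 1 of 6 vertices

Step 3: Only 1 of 6 vertices reached. Graph is disconnected.
Connected components: {1}, {2, 3}, {4, 5, 6}
Answer: No, the graph is not connected (3 components).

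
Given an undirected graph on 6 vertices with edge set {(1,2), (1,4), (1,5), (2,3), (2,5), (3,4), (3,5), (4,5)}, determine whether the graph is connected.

Step 1: Build adjacency list from edges:
  1: 2, 4, 5
  2: 1, 3, 5
  3: 2, 4, 5
  4: 1, 3, 5
  5: 1, 2, 3, 4
  6: (none)

Step 2: Run BFS/DFS from vertex 1:
  Visited: {1, 2, 4, 5, 3}
  Reached 5 of 6 vertices

Step 3: Only 5 of 6 vertices reached. Graph is disconnected.
Connected components: {1, 2, 3, 4, 5}, {6}
Answer: No, the graph is not connected (2 components).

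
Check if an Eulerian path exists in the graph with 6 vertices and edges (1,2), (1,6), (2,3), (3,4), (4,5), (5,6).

Step 1: Find the degree of each vertex:
  deg(1) = 2
  deg(2) = 2
  deg(3) = 2
  deg(4) = 2
  deg(5) = 2
  deg(6) = 2

Step 2: Count vertices with odd degree:
  All vertices have even degree (0 odd-degree vertices)

Step 3: Apply Euler's theorem:
  - Eulerian circuit exists iff graph is connected and all vertices have even degree
  - Eulerian path exists iff graph is connected and has 0 or 2 odd-degree vertices

Graph is connected with 0 odd-degree vertices.
Both Eulerian circuit and Eulerian path exist.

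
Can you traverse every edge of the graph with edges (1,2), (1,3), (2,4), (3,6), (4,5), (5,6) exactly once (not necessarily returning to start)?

Step 1: Find the degree of each vertex:
  deg(1) = 2
  deg(2) = 2
  deg(3) = 2
  deg(4) = 2
  deg(5) = 2
  deg(6) = 2

Step 2: Count vertices with odd degree:
  All vertices have even degree (0 odd-degree vertices)

Step 3: Apply Euler's theorem:
  - Eulerian circuit exists iff graph is connected and all vertices have even degree
  - Eulerian path exists iff graph is connected and has 0 or 2 odd-degree vertices

Graph is connected with 0 odd-degree vertices.
Both Eulerian circuit and Eulerian path exist.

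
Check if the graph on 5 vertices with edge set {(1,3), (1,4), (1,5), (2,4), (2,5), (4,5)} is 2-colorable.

Step 1: Attempt 2-coloring using BFS:
  Start at vertex 1, assign color 0
  Color vertex 3 with color 1 (neighbor of 1)
  Color vertex 4 with color 1 (neighbor of 1)
  Color vertex 5 with color 1 (neighbor of 1)
  Color vertex 2 with color 0 (neighbor of 4)

Step 2: Conflict found! Vertices 4 and 5 are adjacent but have the same color.
This means the graph contains an odd cycle.

The graph is NOT bipartite.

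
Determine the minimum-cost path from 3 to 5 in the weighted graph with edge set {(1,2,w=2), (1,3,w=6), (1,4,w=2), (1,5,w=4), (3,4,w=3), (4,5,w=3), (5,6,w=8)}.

Step 1: Build adjacency list with weights:
  1: 2(w=2), 3(w=6), 4(w=2), 5(w=4)
  2: 1(w=2)
  3: 1(w=6), 4(w=3)
  4: 1(w=2), 3(w=3), 5(w=3)
  5: 1(w=4), 4(w=3), 6(w=8)
  6: 5(w=8)

Step 2: Apply Dijkstra's algorithm from vertex 3:
  Visit vertex 3 (distance=0)
    Update dist[1] = 6
    Update dist[4] = 3
  Visit vertex 4 (distance=3)
    Update dist[1] = 5
    Update dist[5] = 6
  Visit vertex 1 (distance=5)
    Update dist[2] = 7
  Visit vertex 5 (distance=6)
    Update dist[6] = 14

Step 3: Shortest path: 3 -> 4 -> 5
Total weight: 3 + 3 = 6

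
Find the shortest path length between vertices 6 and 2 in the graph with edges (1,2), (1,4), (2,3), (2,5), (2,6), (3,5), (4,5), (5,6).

Step 1: Build adjacency list:
  1: 2, 4
  2: 1, 3, 5, 6
  3: 2, 5
  4: 1, 5
  5: 2, 3, 4, 6
  6: 2, 5

Step 2: BFS from vertex 6 to find shortest path to 2:
  vertex 2 reached at distance 1

Step 3: Shortest path: 6 -> 2
Path length: 1 edge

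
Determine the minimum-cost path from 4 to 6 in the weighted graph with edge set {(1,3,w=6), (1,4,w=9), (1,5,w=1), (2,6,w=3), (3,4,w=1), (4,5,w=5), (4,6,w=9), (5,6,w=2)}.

Step 1: Build adjacency list with weights:
  1: 3(w=6), 4(w=9), 5(w=1)
  2: 6(w=3)
  3: 1(w=6), 4(w=1)
  4: 1(w=9), 3(w=1), 5(w=5), 6(w=9)
  5: 1(w=1), 4(w=5), 6(w=2)
  6: 2(w=3), 4(w=9), 5(w=2)

Step 2: Apply Dijkstra's algorithm from vertex 4:
  Visit vertex 4 (distance=0)
    Update dist[1] = 9
    Update dist[3] = 1
    Update dist[5] = 5
    Update dist[6] = 9
  Visit vertex 3 (distance=1)
    Update dist[1] = 7
  Visit vertex 5 (distance=5)
    Update dist[1] = 6
    Update dist[6] = 7
  Visit vertex 1 (distance=6)
  Visit vertex 6 (distance=7)
    Update dist[2] = 10

Step 3: Shortest path: 4 -> 5 -> 6
Total weight: 5 + 2 = 7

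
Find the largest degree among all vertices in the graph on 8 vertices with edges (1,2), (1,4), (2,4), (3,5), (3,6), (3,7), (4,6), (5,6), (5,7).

Step 1: Count edges incident to each vertex:
  deg(1) = 2 (neighbors: 2, 4)
  deg(2) = 2 (neighbors: 1, 4)
  deg(3) = 3 (neighbors: 5, 6, 7)
  deg(4) = 3 (neighbors: 1, 2, 6)
  deg(5) = 3 (neighbors: 3, 6, 7)
  deg(6) = 3 (neighbors: 3, 4, 5)
  deg(7) = 2 (neighbors: 3, 5)
  deg(8) = 0 (neighbors: none)

Step 2: Find maximum:
  max(2, 2, 3, 3, 3, 3, 2, 0) = 3 (vertex 3)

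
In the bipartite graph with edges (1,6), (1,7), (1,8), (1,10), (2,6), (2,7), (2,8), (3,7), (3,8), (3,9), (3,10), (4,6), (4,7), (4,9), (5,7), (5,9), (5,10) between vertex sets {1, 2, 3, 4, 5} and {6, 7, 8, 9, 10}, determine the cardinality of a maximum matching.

Step 1: List the neighbors of each left vertex:
  1: 6, 7, 8, 10
  2: 6, 7, 8
  3: 7, 8, 9, 10
  4: 6, 7, 9
  5: 7, 9, 10

Step 2: Greedily match left vertices, then look for augmenting paths:
  Match 1 -- 6
  Match 2 -- 7
  Match 3 -- 8
  Match 4 -- 9
  Match 5 -- 10
  No augmenting path remains.

Step 3: Verify this is maximum:
  Matching size 5 = min(|L|, |R|) = min(5, 5), which is an upper bound, so this matching is maximum.

Maximum matching: {(1,6), (2,7), (3,8), (4,9), (5,10)}
Size: 5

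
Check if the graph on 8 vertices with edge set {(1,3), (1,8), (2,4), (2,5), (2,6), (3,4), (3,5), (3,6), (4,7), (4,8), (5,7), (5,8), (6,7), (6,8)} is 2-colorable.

Step 1: Attempt 2-coloring using BFS:
  Start at vertex 1, assign color 0
  Color vertex 3 with color 1 (neighbor of 1)
  Color vertex 8 with color 1 (neighbor of 1)
  Color vertex 4 with color 0 (neighbor of 3)
  Color vertex 5 with color 0 (neighbor of 3)
  Color vertex 6 with color 0 (neighbor of 3)
  Color vertex 2 with color 1 (neighbor of 4)
  Color vertex 7 with color 1 (neighbor of 4)

Step 2: 2-coloring succeeded. No conflicts found.
  Set A (color 0): {1, 4, 5, 6}
  Set B (color 1): {2, 3, 7, 8}

The graph is bipartite with partition {1, 4, 5, 6}, {2, 3, 7, 8}.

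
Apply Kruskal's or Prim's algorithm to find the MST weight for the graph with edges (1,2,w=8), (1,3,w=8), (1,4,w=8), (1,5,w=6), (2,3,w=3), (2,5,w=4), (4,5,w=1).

Apply Kruskal's algorithm (sort edges by weight, add if no cycle):

Sorted edges by weight:
  (4,5) w=1
  (2,3) w=3
  (2,5) w=4
  (1,5) w=6
  (1,4) w=8
  (1,3) w=8
  (1,2) w=8

Add edge (4,5) w=1 -- no cycle. Running total: 1
Add edge (2,3) w=3 -- no cycle. Running total: 4
Add edge (2,5) w=4 -- no cycle. Running total: 8
Add edge (1,5) w=6 -- no cycle. Running total: 14

MST edges: (4,5,w=1), (2,3,w=3), (2,5,w=4), (1,5,w=6)
Total MST weight: 1 + 3 + 4 + 6 = 14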